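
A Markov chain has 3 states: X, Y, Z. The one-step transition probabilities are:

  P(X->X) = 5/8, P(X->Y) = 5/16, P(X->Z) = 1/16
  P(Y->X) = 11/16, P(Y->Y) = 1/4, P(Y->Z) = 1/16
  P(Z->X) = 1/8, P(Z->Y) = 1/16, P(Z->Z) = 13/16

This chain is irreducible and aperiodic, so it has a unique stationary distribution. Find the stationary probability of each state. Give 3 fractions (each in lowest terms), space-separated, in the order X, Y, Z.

The stationary distribution satisfies pi = pi * P, i.e.:
  pi_X = 5/8*pi_X + 11/16*pi_Y + 1/8*pi_Z
  pi_Y = 5/16*pi_X + 1/4*pi_Y + 1/16*pi_Z
  pi_Z = 1/16*pi_X + 1/16*pi_Y + 13/16*pi_Z
with normalization: pi_X + pi_Y + pi_Z = 1.

Using the first 2 balance equations plus normalization, the linear system A*pi = b is:
  [-3/8, 11/16, 1/8] . pi = 0
  [5/16, -3/4, 1/16] . pi = 0
  [1, 1, 1] . pi = 1

Solving yields:
  pi_X = 35/68
  pi_Y = 4/17
  pi_Z = 1/4

Verification (pi * P):
  35/68*5/8 + 4/17*11/16 + 1/4*1/8 = 35/68 = pi_X  (ok)
  35/68*5/16 + 4/17*1/4 + 1/4*1/16 = 4/17 = pi_Y  (ok)
  35/68*1/16 + 4/17*1/16 + 1/4*13/16 = 1/4 = pi_Z  (ok)

Answer: 35/68 4/17 1/4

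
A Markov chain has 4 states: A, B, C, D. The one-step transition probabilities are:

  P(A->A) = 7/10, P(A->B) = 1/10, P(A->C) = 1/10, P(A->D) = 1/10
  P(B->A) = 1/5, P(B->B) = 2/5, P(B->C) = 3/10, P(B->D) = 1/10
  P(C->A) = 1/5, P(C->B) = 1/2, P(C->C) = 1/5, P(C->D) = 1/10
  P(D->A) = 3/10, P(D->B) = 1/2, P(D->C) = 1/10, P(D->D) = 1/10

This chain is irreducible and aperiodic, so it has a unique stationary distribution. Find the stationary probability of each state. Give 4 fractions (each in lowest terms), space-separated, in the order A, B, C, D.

Answer: 21/50 83/275 49/275 1/10

Derivation:
The stationary distribution satisfies pi = pi * P, i.e.:
  pi_A = 7/10*pi_A + 1/5*pi_B + 1/5*pi_C + 3/10*pi_D
  pi_B = 1/10*pi_A + 2/5*pi_B + 1/2*pi_C + 1/2*pi_D
  pi_C = 1/10*pi_A + 3/10*pi_B + 1/5*pi_C + 1/10*pi_D
  pi_D = 1/10*pi_A + 1/10*pi_B + 1/10*pi_C + 1/10*pi_D
with normalization: pi_A + pi_B + pi_C + pi_D = 1.

Using the first 3 balance equations plus normalization, the linear system A*pi = b is:
  [-3/10, 1/5, 1/5, 3/10] . pi = 0
  [1/10, -3/5, 1/2, 1/2] . pi = 0
  [1/10, 3/10, -4/5, 1/10] . pi = 0
  [1, 1, 1, 1] . pi = 1

Solving yields:
  pi_A = 21/50
  pi_B = 83/275
  pi_C = 49/275
  pi_D = 1/10

Verification (pi * P):
  21/50*7/10 + 83/275*1/5 + 49/275*1/5 + 1/10*3/10 = 21/50 = pi_A  (ok)
  21/50*1/10 + 83/275*2/5 + 49/275*1/2 + 1/10*1/2 = 83/275 = pi_B  (ok)
  21/50*1/10 + 83/275*3/10 + 49/275*1/5 + 1/10*1/10 = 49/275 = pi_C  (ok)
  21/50*1/10 + 83/275*1/10 + 49/275*1/10 + 1/10*1/10 = 1/10 = pi_D  (ok)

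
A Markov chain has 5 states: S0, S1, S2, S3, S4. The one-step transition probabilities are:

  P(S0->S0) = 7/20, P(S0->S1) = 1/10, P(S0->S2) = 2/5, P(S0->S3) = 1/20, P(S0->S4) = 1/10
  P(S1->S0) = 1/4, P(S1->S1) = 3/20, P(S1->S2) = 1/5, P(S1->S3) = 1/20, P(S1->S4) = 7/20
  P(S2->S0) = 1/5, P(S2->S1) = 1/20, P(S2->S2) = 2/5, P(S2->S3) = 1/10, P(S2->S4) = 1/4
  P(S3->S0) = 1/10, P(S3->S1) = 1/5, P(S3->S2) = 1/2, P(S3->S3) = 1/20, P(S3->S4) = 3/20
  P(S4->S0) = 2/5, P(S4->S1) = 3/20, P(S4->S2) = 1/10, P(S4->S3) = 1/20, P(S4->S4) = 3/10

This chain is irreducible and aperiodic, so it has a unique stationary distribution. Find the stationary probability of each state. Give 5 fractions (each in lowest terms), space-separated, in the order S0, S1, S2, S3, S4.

Answer: 8907/31127 3335/31127 9913/31127 2052/31127 6920/31127

Derivation:
The stationary distribution satisfies pi = pi * P, i.e.:
  pi_S0 = 7/20*pi_S0 + 1/4*pi_S1 + 1/5*pi_S2 + 1/10*pi_S3 + 2/5*pi_S4
  pi_S1 = 1/10*pi_S0 + 3/20*pi_S1 + 1/20*pi_S2 + 1/5*pi_S3 + 3/20*pi_S4
  pi_S2 = 2/5*pi_S0 + 1/5*pi_S1 + 2/5*pi_S2 + 1/2*pi_S3 + 1/10*pi_S4
  pi_S3 = 1/20*pi_S0 + 1/20*pi_S1 + 1/10*pi_S2 + 1/20*pi_S3 + 1/20*pi_S4
  pi_S4 = 1/10*pi_S0 + 7/20*pi_S1 + 1/4*pi_S2 + 3/20*pi_S3 + 3/10*pi_S4
with normalization: pi_S0 + pi_S1 + pi_S2 + pi_S3 + pi_S4 = 1.

Using the first 4 balance equations plus normalization, the linear system A*pi = b is:
  [-13/20, 1/4, 1/5, 1/10, 2/5] . pi = 0
  [1/10, -17/20, 1/20, 1/5, 3/20] . pi = 0
  [2/5, 1/5, -3/5, 1/2, 1/10] . pi = 0
  [1/20, 1/20, 1/10, -19/20, 1/20] . pi = 0
  [1, 1, 1, 1, 1] . pi = 1

Solving yields:
  pi_S0 = 8907/31127
  pi_S1 = 3335/31127
  pi_S2 = 9913/31127
  pi_S3 = 2052/31127
  pi_S4 = 6920/31127

Verification (pi * P):
  8907/31127*7/20 + 3335/31127*1/4 + 9913/31127*1/5 + 2052/31127*1/10 + 6920/31127*2/5 = 8907/31127 = pi_S0  (ok)
  8907/31127*1/10 + 3335/31127*3/20 + 9913/31127*1/20 + 2052/31127*1/5 + 6920/31127*3/20 = 3335/31127 = pi_S1  (ok)
  8907/31127*2/5 + 3335/31127*1/5 + 9913/31127*2/5 + 2052/31127*1/2 + 6920/31127*1/10 = 9913/31127 = pi_S2  (ok)
  8907/31127*1/20 + 3335/31127*1/20 + 9913/31127*1/10 + 2052/31127*1/20 + 6920/31127*1/20 = 2052/31127 = pi_S3  (ok)
  8907/31127*1/10 + 3335/31127*7/20 + 9913/31127*1/4 + 2052/31127*3/20 + 6920/31127*3/10 = 6920/31127 = pi_S4  (ok)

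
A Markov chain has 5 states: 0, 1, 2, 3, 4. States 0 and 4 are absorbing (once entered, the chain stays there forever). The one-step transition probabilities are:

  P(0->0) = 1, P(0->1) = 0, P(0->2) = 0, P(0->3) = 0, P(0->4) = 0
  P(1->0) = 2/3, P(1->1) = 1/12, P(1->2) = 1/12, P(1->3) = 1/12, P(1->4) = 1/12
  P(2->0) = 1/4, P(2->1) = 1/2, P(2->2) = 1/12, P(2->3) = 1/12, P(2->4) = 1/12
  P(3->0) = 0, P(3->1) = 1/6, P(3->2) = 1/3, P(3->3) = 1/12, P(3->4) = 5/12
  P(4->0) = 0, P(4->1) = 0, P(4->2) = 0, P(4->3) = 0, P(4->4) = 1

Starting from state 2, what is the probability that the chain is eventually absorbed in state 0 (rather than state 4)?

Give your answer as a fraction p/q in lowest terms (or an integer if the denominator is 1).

Answer: 53/69

Derivation:
Let a_i = P(absorbed in 0 | start in state i).
Boundary conditions: a_0 = 1, a_4 = 0.
For each transient state i, a_i = sum_j P(i->j) * a_j:
  a_1 = 2/3*a_0 + 1/12*a_1 + 1/12*a_2 + 1/12*a_3 + 1/12*a_4
  a_2 = 1/4*a_0 + 1/2*a_1 + 1/12*a_2 + 1/12*a_3 + 1/12*a_4
  a_3 = 0*a_0 + 1/6*a_1 + 1/3*a_2 + 1/12*a_3 + 5/12*a_4

Substituting a_0 = 1 and a_4 = 0, rearrange to (I - Q) a = r where r[i] = P(i -> 0):
  [11/12, -1/12, -1/12] . (a_1, a_2, a_3) = 2/3
  [-1/2, 11/12, -1/12] . (a_1, a_2, a_3) = 1/4
  [-1/6, -1/3, 11/12] . (a_1, a_2, a_3) = 0

Solving yields:
  a_1 = 327/391
  a_2 = 53/69
  a_3 = 22/51

Starting state is 2, so the absorption probability is a_2 = 53/69.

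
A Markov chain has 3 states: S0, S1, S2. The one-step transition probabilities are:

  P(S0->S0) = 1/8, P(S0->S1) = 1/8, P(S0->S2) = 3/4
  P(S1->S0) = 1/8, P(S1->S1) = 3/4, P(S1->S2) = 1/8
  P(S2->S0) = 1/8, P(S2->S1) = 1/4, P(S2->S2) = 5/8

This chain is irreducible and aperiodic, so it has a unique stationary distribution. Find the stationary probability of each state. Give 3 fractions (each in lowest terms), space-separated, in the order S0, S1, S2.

The stationary distribution satisfies pi = pi * P, i.e.:
  pi_S0 = 1/8*pi_S0 + 1/8*pi_S1 + 1/8*pi_S2
  pi_S1 = 1/8*pi_S0 + 3/4*pi_S1 + 1/4*pi_S2
  pi_S2 = 3/4*pi_S0 + 1/8*pi_S1 + 5/8*pi_S2
with normalization: pi_S0 + pi_S1 + pi_S2 = 1.

Using the first 2 balance equations plus normalization, the linear system A*pi = b is:
  [-7/8, 1/8, 1/8] . pi = 0
  [1/8, -1/4, 1/4] . pi = 0
  [1, 1, 1] . pi = 1

Solving yields:
  pi_S0 = 1/8
  pi_S1 = 15/32
  pi_S2 = 13/32

Verification (pi * P):
  1/8*1/8 + 15/32*1/8 + 13/32*1/8 = 1/8 = pi_S0  (ok)
  1/8*1/8 + 15/32*3/4 + 13/32*1/4 = 15/32 = pi_S1  (ok)
  1/8*3/4 + 15/32*1/8 + 13/32*5/8 = 13/32 = pi_S2  (ok)

Answer: 1/8 15/32 13/32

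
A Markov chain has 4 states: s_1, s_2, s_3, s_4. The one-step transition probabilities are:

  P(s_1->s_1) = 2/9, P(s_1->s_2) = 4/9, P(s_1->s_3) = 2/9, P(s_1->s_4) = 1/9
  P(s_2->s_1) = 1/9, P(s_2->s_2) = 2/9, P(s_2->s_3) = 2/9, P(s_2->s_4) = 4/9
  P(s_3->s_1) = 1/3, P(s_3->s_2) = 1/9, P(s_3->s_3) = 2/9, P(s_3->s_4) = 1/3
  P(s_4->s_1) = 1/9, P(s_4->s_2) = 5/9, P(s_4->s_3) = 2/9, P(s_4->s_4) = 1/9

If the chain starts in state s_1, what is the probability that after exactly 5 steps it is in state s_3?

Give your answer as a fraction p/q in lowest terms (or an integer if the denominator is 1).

Answer: 2/9

Derivation:
Computing P^5 by repeated multiplication:
P^1 =
  s_1: [2/9, 4/9, 2/9, 1/9]
  s_2: [1/9, 2/9, 2/9, 4/9]
  s_3: [1/3, 1/9, 2/9, 1/3]
  s_4: [1/9, 5/9, 2/9, 1/9]
P^2 =
  s_1: [5/27, 23/81, 2/9, 25/81]
  s_2: [14/81, 10/27, 2/9, 19/81]
  s_3: [16/81, 31/81, 2/9, 16/81]
  s_4: [14/81, 7/27, 2/9, 28/81]
P^3 =
  s_1: [44/243, 83/243, 2/9, 62/243]
  s_2: [131/729, 229/729, 2/9, 23/81]
  s_3: [133/729, 224/729, 2/9, 70/243]
  s_4: [131/729, 256/729, 2/9, 20/81]
P^4 =
  s_1: [395/2187, 706/2187, 2/9, 200/729]
  s_2: [1184/6561, 2179/6561, 2/9, 580/2187]
  s_3: [1186/6561, 2192/6561, 2/9, 575/2187]
  s_4: [1184/6561, 2098/6561, 2/9, 607/2187]
P^5 =
  s_1: [3554/19683, 6478/19683, 2/9, 1759/6561]
  s_2: [10661/59049, 19252/59049, 2/9, 5338/19683]
  s_3: [10663/59049, 19211/59049, 2/9, 5351/19683]
  s_4: [10661/59049, 19495/59049, 2/9, 5257/19683]

(P^5)[s_1 -> s_3] = 2/9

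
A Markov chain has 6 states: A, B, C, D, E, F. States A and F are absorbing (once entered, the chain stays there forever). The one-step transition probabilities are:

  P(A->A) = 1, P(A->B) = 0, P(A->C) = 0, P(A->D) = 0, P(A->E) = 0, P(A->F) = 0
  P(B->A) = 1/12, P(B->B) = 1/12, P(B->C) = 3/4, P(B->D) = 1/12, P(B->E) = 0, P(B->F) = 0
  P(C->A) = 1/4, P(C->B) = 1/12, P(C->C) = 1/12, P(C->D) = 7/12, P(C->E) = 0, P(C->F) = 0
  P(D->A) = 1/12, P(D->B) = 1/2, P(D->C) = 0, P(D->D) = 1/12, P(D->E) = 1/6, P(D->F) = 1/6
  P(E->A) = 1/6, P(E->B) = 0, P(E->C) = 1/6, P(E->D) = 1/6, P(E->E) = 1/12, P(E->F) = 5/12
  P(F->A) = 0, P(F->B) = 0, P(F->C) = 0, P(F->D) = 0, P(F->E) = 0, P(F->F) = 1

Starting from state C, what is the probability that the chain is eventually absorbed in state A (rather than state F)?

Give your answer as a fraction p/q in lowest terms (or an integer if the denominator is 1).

Answer: 451/659

Derivation:
Let a_i = P(absorbed in A | start in state i).
Boundary conditions: a_A = 1, a_F = 0.
For each transient state i, a_i = sum_j P(i->j) * a_j:
  a_B = 1/12*a_A + 1/12*a_B + 3/4*a_C + 1/12*a_D + 0*a_E + 0*a_F
  a_C = 1/4*a_A + 1/12*a_B + 1/12*a_C + 7/12*a_D + 0*a_E + 0*a_F
  a_D = 1/12*a_A + 1/2*a_B + 0*a_C + 1/12*a_D + 1/6*a_E + 1/6*a_F
  a_E = 1/6*a_A + 0*a_B + 1/6*a_C + 1/6*a_D + 1/12*a_E + 5/12*a_F

Substituting a_A = 1 and a_F = 0, rearrange to (I - Q) a = r where r[i] = P(i -> A):
  [11/12, -3/4, -1/12, 0] . (a_B, a_C, a_D, a_E) = 1/12
  [-1/12, 11/12, -7/12, 0] . (a_B, a_C, a_D, a_E) = 1/4
  [-1/2, 0, 11/12, -1/6] . (a_B, a_C, a_D, a_E) = 1/12
  [0, -1/6, -1/6, 11/12] . (a_B, a_C, a_D, a_E) = 1/6

Solving yields:
  a_B = 1385/1977
  a_C = 451/659
  a_D = 1081/1977
  a_E = 802/1977

Starting state is C, so the absorption probability is a_C = 451/659.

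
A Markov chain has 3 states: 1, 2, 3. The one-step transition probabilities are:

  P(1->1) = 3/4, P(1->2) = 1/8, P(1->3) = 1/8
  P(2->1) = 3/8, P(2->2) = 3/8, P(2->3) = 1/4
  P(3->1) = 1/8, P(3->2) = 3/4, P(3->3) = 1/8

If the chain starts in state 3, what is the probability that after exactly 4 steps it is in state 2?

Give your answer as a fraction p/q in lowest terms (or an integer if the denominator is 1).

Answer: 1325/4096

Derivation:
Computing P^4 by repeated multiplication:
P^1 =
  1: [3/4, 1/8, 1/8]
  2: [3/8, 3/8, 1/4]
  3: [1/8, 3/4, 1/8]
P^2 =
  1: [5/8, 15/64, 9/64]
  2: [29/64, 3/8, 11/64]
  3: [25/64, 25/64, 7/32]
P^3 =
  1: [147/256, 139/512, 79/512]
  2: [257/512, 167/512, 11/64]
  3: [239/512, 23/64, 89/512]
P^4 =
  1: [565/1024, 1185/4096, 651/4096]
  2: [2131/4096, 643/2048, 679/4096]
  3: [2075/4096, 1325/4096, 87/512]

(P^4)[3 -> 2] = 1325/4096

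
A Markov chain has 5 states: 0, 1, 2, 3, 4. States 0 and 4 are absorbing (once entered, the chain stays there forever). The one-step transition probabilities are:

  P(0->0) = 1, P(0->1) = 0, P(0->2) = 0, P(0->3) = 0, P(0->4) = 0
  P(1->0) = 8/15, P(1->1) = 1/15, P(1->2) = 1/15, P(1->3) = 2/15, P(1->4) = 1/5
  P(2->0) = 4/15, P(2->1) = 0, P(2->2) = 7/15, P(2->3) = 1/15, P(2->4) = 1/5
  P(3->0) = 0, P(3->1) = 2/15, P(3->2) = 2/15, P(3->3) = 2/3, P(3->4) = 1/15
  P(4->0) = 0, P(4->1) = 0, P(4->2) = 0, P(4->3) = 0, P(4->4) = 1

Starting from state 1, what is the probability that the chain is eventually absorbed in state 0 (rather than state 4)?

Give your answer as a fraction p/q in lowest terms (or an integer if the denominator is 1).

Let a_i = P(absorbed in 0 | start in state i).
Boundary conditions: a_0 = 1, a_4 = 0.
For each transient state i, a_i = sum_j P(i->j) * a_j:
  a_1 = 8/15*a_0 + 1/15*a_1 + 1/15*a_2 + 2/15*a_3 + 1/5*a_4
  a_2 = 4/15*a_0 + 0*a_1 + 7/15*a_2 + 1/15*a_3 + 1/5*a_4
  a_3 = 0*a_0 + 2/15*a_1 + 2/15*a_2 + 2/3*a_3 + 1/15*a_4

Substituting a_0 = 1 and a_4 = 0, rearrange to (I - Q) a = r where r[i] = P(i -> 0):
  [14/15, -1/15, -2/15] . (a_1, a_2, a_3) = 8/15
  [0, 8/15, -1/15] . (a_1, a_2, a_3) = 4/15
  [-2/15, -2/15, 1/3] . (a_1, a_2, a_3) = 0

Solving yields:
  a_1 = 170/249
  a_2 = 140/249
  a_3 = 124/249

Starting state is 1, so the absorption probability is a_1 = 170/249.

Answer: 170/249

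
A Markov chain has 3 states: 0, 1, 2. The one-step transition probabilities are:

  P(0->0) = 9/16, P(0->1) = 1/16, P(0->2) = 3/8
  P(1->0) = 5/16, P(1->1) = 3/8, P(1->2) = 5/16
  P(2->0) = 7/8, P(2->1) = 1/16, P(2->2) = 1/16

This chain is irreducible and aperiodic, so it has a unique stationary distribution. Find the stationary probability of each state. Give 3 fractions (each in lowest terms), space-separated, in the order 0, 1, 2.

Answer: 145/231 1/11 65/231

Derivation:
The stationary distribution satisfies pi = pi * P, i.e.:
  pi_0 = 9/16*pi_0 + 5/16*pi_1 + 7/8*pi_2
  pi_1 = 1/16*pi_0 + 3/8*pi_1 + 1/16*pi_2
  pi_2 = 3/8*pi_0 + 5/16*pi_1 + 1/16*pi_2
with normalization: pi_0 + pi_1 + pi_2 = 1.

Using the first 2 balance equations plus normalization, the linear system A*pi = b is:
  [-7/16, 5/16, 7/8] . pi = 0
  [1/16, -5/8, 1/16] . pi = 0
  [1, 1, 1] . pi = 1

Solving yields:
  pi_0 = 145/231
  pi_1 = 1/11
  pi_2 = 65/231

Verification (pi * P):
  145/231*9/16 + 1/11*5/16 + 65/231*7/8 = 145/231 = pi_0  (ok)
  145/231*1/16 + 1/11*3/8 + 65/231*1/16 = 1/11 = pi_1  (ok)
  145/231*3/8 + 1/11*5/16 + 65/231*1/16 = 65/231 = pi_2  (ok)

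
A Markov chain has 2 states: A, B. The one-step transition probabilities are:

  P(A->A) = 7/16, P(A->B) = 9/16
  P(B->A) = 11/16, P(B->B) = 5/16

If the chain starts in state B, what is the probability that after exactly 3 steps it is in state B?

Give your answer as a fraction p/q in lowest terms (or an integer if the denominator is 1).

Computing P^3 by repeated multiplication:
P^1 =
  A: [7/16, 9/16]
  B: [11/16, 5/16]
P^2 =
  A: [37/64, 27/64]
  B: [33/64, 31/64]
P^3 =
  A: [139/256, 117/256]
  B: [143/256, 113/256]

(P^3)[B -> B] = 113/256

Answer: 113/256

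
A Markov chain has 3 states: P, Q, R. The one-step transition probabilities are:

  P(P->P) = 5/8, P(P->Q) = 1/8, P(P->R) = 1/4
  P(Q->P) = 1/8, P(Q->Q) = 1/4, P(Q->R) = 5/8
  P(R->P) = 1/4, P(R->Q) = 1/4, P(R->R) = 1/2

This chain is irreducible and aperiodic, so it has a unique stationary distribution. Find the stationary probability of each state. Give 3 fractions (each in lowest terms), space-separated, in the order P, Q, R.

Answer: 14/39 8/39 17/39

Derivation:
The stationary distribution satisfies pi = pi * P, i.e.:
  pi_P = 5/8*pi_P + 1/8*pi_Q + 1/4*pi_R
  pi_Q = 1/8*pi_P + 1/4*pi_Q + 1/4*pi_R
  pi_R = 1/4*pi_P + 5/8*pi_Q + 1/2*pi_R
with normalization: pi_P + pi_Q + pi_R = 1.

Using the first 2 balance equations plus normalization, the linear system A*pi = b is:
  [-3/8, 1/8, 1/4] . pi = 0
  [1/8, -3/4, 1/4] . pi = 0
  [1, 1, 1] . pi = 1

Solving yields:
  pi_P = 14/39
  pi_Q = 8/39
  pi_R = 17/39

Verification (pi * P):
  14/39*5/8 + 8/39*1/8 + 17/39*1/4 = 14/39 = pi_P  (ok)
  14/39*1/8 + 8/39*1/4 + 17/39*1/4 = 8/39 = pi_Q  (ok)
  14/39*1/4 + 8/39*5/8 + 17/39*1/2 = 17/39 = pi_R  (ok)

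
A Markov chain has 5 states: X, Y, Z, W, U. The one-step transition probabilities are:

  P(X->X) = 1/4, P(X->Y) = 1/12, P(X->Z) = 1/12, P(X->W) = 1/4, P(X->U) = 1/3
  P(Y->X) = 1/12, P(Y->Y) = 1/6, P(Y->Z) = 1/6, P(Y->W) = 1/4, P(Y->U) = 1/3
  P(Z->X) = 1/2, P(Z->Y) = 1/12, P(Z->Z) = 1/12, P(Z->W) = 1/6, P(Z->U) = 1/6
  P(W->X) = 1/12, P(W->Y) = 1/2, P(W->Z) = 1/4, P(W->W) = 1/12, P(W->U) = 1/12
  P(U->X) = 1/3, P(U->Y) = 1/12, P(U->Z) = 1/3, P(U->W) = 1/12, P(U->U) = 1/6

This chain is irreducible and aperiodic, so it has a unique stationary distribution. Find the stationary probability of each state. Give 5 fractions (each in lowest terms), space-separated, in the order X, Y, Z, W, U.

Answer: 2249/8725 293/1745 1583/8725 1478/8725 78/349

Derivation:
The stationary distribution satisfies pi = pi * P, i.e.:
  pi_X = 1/4*pi_X + 1/12*pi_Y + 1/2*pi_Z + 1/12*pi_W + 1/3*pi_U
  pi_Y = 1/12*pi_X + 1/6*pi_Y + 1/12*pi_Z + 1/2*pi_W + 1/12*pi_U
  pi_Z = 1/12*pi_X + 1/6*pi_Y + 1/12*pi_Z + 1/4*pi_W + 1/3*pi_U
  pi_W = 1/4*pi_X + 1/4*pi_Y + 1/6*pi_Z + 1/12*pi_W + 1/12*pi_U
  pi_U = 1/3*pi_X + 1/3*pi_Y + 1/6*pi_Z + 1/12*pi_W + 1/6*pi_U
with normalization: pi_X + pi_Y + pi_Z + pi_W + pi_U = 1.

Using the first 4 balance equations plus normalization, the linear system A*pi = b is:
  [-3/4, 1/12, 1/2, 1/12, 1/3] . pi = 0
  [1/12, -5/6, 1/12, 1/2, 1/12] . pi = 0
  [1/12, 1/6, -11/12, 1/4, 1/3] . pi = 0
  [1/4, 1/4, 1/6, -11/12, 1/12] . pi = 0
  [1, 1, 1, 1, 1] . pi = 1

Solving yields:
  pi_X = 2249/8725
  pi_Y = 293/1745
  pi_Z = 1583/8725
  pi_W = 1478/8725
  pi_U = 78/349

Verification (pi * P):
  2249/8725*1/4 + 293/1745*1/12 + 1583/8725*1/2 + 1478/8725*1/12 + 78/349*1/3 = 2249/8725 = pi_X  (ok)
  2249/8725*1/12 + 293/1745*1/6 + 1583/8725*1/12 + 1478/8725*1/2 + 78/349*1/12 = 293/1745 = pi_Y  (ok)
  2249/8725*1/12 + 293/1745*1/6 + 1583/8725*1/12 + 1478/8725*1/4 + 78/349*1/3 = 1583/8725 = pi_Z  (ok)
  2249/8725*1/4 + 293/1745*1/4 + 1583/8725*1/6 + 1478/8725*1/12 + 78/349*1/12 = 1478/8725 = pi_W  (ok)
  2249/8725*1/3 + 293/1745*1/3 + 1583/8725*1/6 + 1478/8725*1/12 + 78/349*1/6 = 78/349 = pi_U  (ok)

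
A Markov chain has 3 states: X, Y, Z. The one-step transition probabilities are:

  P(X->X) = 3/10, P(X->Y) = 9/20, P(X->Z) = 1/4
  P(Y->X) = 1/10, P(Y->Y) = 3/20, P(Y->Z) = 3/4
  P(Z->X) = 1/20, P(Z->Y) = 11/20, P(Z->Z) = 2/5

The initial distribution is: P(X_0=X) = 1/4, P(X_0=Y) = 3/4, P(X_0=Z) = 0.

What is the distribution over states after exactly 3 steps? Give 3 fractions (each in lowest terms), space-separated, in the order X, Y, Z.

Answer: 1551/16000 2897/8000 1731/3200

Derivation:
Propagating the distribution step by step (d_{t+1} = d_t * P):
d_0 = (X=1/4, Y=3/4, Z=0)
  d_1[X] = 1/4*3/10 + 3/4*1/10 + 0*1/20 = 3/20
  d_1[Y] = 1/4*9/20 + 3/4*3/20 + 0*11/20 = 9/40
  d_1[Z] = 1/4*1/4 + 3/4*3/4 + 0*2/5 = 5/8
d_1 = (X=3/20, Y=9/40, Z=5/8)
  d_2[X] = 3/20*3/10 + 9/40*1/10 + 5/8*1/20 = 79/800
  d_2[Y] = 3/20*9/20 + 9/40*3/20 + 5/8*11/20 = 89/200
  d_2[Z] = 3/20*1/4 + 9/40*3/4 + 5/8*2/5 = 73/160
d_2 = (X=79/800, Y=89/200, Z=73/160)
  d_3[X] = 79/800*3/10 + 89/200*1/10 + 73/160*1/20 = 1551/16000
  d_3[Y] = 79/800*9/20 + 89/200*3/20 + 73/160*11/20 = 2897/8000
  d_3[Z] = 79/800*1/4 + 89/200*3/4 + 73/160*2/5 = 1731/3200
d_3 = (X=1551/16000, Y=2897/8000, Z=1731/3200)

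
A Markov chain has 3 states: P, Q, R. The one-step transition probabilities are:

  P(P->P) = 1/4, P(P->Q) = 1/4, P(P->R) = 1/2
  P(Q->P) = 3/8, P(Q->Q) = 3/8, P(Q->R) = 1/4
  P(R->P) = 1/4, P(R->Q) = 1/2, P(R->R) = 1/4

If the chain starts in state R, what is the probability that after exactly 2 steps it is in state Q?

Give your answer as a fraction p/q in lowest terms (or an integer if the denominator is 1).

Computing P^2 by repeated multiplication:
P^1 =
  P: [1/4, 1/4, 1/2]
  Q: [3/8, 3/8, 1/4]
  R: [1/4, 1/2, 1/4]
P^2 =
  P: [9/32, 13/32, 5/16]
  Q: [19/64, 23/64, 11/32]
  R: [5/16, 3/8, 5/16]

(P^2)[R -> Q] = 3/8

Answer: 3/8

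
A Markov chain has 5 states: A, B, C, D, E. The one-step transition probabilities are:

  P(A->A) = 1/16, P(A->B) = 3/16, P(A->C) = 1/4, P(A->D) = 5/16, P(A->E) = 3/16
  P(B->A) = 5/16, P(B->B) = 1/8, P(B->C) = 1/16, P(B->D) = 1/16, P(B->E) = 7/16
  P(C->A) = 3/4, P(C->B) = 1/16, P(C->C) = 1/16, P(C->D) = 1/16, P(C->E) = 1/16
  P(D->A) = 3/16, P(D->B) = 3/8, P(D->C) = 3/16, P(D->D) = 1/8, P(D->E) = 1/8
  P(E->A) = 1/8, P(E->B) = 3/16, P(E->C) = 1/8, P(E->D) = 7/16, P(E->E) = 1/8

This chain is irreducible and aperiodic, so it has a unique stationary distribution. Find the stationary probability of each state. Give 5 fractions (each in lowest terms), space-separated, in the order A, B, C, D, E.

The stationary distribution satisfies pi = pi * P, i.e.:
  pi_A = 1/16*pi_A + 5/16*pi_B + 3/4*pi_C + 3/16*pi_D + 1/8*pi_E
  pi_B = 3/16*pi_A + 1/8*pi_B + 1/16*pi_C + 3/8*pi_D + 3/16*pi_E
  pi_C = 1/4*pi_A + 1/16*pi_B + 1/16*pi_C + 3/16*pi_D + 1/8*pi_E
  pi_D = 5/16*pi_A + 1/16*pi_B + 1/16*pi_C + 1/8*pi_D + 7/16*pi_E
  pi_E = 3/16*pi_A + 7/16*pi_B + 1/16*pi_C + 1/8*pi_D + 1/8*pi_E
with normalization: pi_A + pi_B + pi_C + pi_D + pi_E = 1.

Using the first 4 balance equations plus normalization, the linear system A*pi = b is:
  [-15/16, 5/16, 3/4, 3/16, 1/8] . pi = 0
  [3/16, -7/8, 1/16, 3/8, 3/16] . pi = 0
  [1/4, 1/16, -15/16, 3/16, 1/8] . pi = 0
  [5/16, 1/16, 1/16, -7/8, 7/16] . pi = 0
  [1, 1, 1, 1, 1] . pi = 1

Solving yields:
  pi_A = 25957/103073
  pi_B = 20230/103073
  pi_C = 15269/103073
  pi_D = 21743/103073
  pi_E = 19874/103073

Verification (pi * P):
  25957/103073*1/16 + 20230/103073*5/16 + 15269/103073*3/4 + 21743/103073*3/16 + 19874/103073*1/8 = 25957/103073 = pi_A  (ok)
  25957/103073*3/16 + 20230/103073*1/8 + 15269/103073*1/16 + 21743/103073*3/8 + 19874/103073*3/16 = 20230/103073 = pi_B  (ok)
  25957/103073*1/4 + 20230/103073*1/16 + 15269/103073*1/16 + 21743/103073*3/16 + 19874/103073*1/8 = 15269/103073 = pi_C  (ok)
  25957/103073*5/16 + 20230/103073*1/16 + 15269/103073*1/16 + 21743/103073*1/8 + 19874/103073*7/16 = 21743/103073 = pi_D  (ok)
  25957/103073*3/16 + 20230/103073*7/16 + 15269/103073*1/16 + 21743/103073*1/8 + 19874/103073*1/8 = 19874/103073 = pi_E  (ok)

Answer: 25957/103073 20230/103073 15269/103073 21743/103073 19874/103073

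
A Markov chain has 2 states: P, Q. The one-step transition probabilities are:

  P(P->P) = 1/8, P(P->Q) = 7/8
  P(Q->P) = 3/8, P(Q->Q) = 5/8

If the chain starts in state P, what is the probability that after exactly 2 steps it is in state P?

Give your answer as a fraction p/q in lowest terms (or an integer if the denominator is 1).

Computing P^2 by repeated multiplication:
P^1 =
  P: [1/8, 7/8]
  Q: [3/8, 5/8]
P^2 =
  P: [11/32, 21/32]
  Q: [9/32, 23/32]

(P^2)[P -> P] = 11/32

Answer: 11/32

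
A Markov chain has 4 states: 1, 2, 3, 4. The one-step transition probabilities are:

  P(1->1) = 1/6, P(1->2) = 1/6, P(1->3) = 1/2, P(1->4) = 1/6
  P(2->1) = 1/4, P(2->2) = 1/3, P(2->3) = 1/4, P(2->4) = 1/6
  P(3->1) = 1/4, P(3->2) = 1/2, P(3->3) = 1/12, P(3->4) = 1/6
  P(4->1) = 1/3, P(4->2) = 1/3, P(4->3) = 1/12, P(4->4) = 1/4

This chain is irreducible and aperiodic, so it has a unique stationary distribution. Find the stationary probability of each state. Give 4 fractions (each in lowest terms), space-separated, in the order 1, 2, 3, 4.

Answer: 35/143 333/1001 241/1001 2/11

Derivation:
The stationary distribution satisfies pi = pi * P, i.e.:
  pi_1 = 1/6*pi_1 + 1/4*pi_2 + 1/4*pi_3 + 1/3*pi_4
  pi_2 = 1/6*pi_1 + 1/3*pi_2 + 1/2*pi_3 + 1/3*pi_4
  pi_3 = 1/2*pi_1 + 1/4*pi_2 + 1/12*pi_3 + 1/12*pi_4
  pi_4 = 1/6*pi_1 + 1/6*pi_2 + 1/6*pi_3 + 1/4*pi_4
with normalization: pi_1 + pi_2 + pi_3 + pi_4 = 1.

Using the first 3 balance equations plus normalization, the linear system A*pi = b is:
  [-5/6, 1/4, 1/4, 1/3] . pi = 0
  [1/6, -2/3, 1/2, 1/3] . pi = 0
  [1/2, 1/4, -11/12, 1/12] . pi = 0
  [1, 1, 1, 1] . pi = 1

Solving yields:
  pi_1 = 35/143
  pi_2 = 333/1001
  pi_3 = 241/1001
  pi_4 = 2/11

Verification (pi * P):
  35/143*1/6 + 333/1001*1/4 + 241/1001*1/4 + 2/11*1/3 = 35/143 = pi_1  (ok)
  35/143*1/6 + 333/1001*1/3 + 241/1001*1/2 + 2/11*1/3 = 333/1001 = pi_2  (ok)
  35/143*1/2 + 333/1001*1/4 + 241/1001*1/12 + 2/11*1/12 = 241/1001 = pi_3  (ok)
  35/143*1/6 + 333/1001*1/6 + 241/1001*1/6 + 2/11*1/4 = 2/11 = pi_4  (ok)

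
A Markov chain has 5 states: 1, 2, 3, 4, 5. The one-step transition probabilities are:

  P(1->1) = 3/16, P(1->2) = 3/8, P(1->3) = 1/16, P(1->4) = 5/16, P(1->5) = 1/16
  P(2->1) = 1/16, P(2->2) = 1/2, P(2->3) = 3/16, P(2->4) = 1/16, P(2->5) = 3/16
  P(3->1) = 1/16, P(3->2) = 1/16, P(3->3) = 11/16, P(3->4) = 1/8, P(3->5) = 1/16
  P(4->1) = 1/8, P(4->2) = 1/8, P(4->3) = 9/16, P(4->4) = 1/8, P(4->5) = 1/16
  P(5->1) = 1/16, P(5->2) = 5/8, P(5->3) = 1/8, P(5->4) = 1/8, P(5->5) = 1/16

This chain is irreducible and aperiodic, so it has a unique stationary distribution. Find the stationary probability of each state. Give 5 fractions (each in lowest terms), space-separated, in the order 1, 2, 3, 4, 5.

The stationary distribution satisfies pi = pi * P, i.e.:
  pi_1 = 3/16*pi_1 + 1/16*pi_2 + 1/16*pi_3 + 1/8*pi_4 + 1/16*pi_5
  pi_2 = 3/8*pi_1 + 1/2*pi_2 + 1/16*pi_3 + 1/8*pi_4 + 5/8*pi_5
  pi_3 = 1/16*pi_1 + 3/16*pi_2 + 11/16*pi_3 + 9/16*pi_4 + 1/8*pi_5
  pi_4 = 5/16*pi_1 + 1/16*pi_2 + 1/8*pi_3 + 1/8*pi_4 + 1/8*pi_5
  pi_5 = 1/16*pi_1 + 3/16*pi_2 + 1/16*pi_3 + 1/16*pi_4 + 1/16*pi_5
with normalization: pi_1 + pi_2 + pi_3 + pi_4 + pi_5 = 1.

Using the first 4 balance equations plus normalization, the linear system A*pi = b is:
  [-13/16, 1/16, 1/16, 1/8, 1/16] . pi = 0
  [3/8, -1/2, 1/16, 1/8, 5/8] . pi = 0
  [1/16, 3/16, -5/16, 9/16, 1/8] . pi = 0
  [5/16, 1/16, 1/8, -7/8, 1/8] . pi = 0
  [1, 1, 1, 1, 1] . pi = 1

Solving yields:
  pi_1 = 2259/28150
  pi_2 = 7461/28150
  pi_3 = 6131/14075
  pi_4 = 1738/14075
  pi_5 = 1346/14075

Verification (pi * P):
  2259/28150*3/16 + 7461/28150*1/16 + 6131/14075*1/16 + 1738/14075*1/8 + 1346/14075*1/16 = 2259/28150 = pi_1  (ok)
  2259/28150*3/8 + 7461/28150*1/2 + 6131/14075*1/16 + 1738/14075*1/8 + 1346/14075*5/8 = 7461/28150 = pi_2  (ok)
  2259/28150*1/16 + 7461/28150*3/16 + 6131/14075*11/16 + 1738/14075*9/16 + 1346/14075*1/8 = 6131/14075 = pi_3  (ok)
  2259/28150*5/16 + 7461/28150*1/16 + 6131/14075*1/8 + 1738/14075*1/8 + 1346/14075*1/8 = 1738/14075 = pi_4  (ok)
  2259/28150*1/16 + 7461/28150*3/16 + 6131/14075*1/16 + 1738/14075*1/16 + 1346/14075*1/16 = 1346/14075 = pi_5  (ok)

Answer: 2259/28150 7461/28150 6131/14075 1738/14075 1346/14075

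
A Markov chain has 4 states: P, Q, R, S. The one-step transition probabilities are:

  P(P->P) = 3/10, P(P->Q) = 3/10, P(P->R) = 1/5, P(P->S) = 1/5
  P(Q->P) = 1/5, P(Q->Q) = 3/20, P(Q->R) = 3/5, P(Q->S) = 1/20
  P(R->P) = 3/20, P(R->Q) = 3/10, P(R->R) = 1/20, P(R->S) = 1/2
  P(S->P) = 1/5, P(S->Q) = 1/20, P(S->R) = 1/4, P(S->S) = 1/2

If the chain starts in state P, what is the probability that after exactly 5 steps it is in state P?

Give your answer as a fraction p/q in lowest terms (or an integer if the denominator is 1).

Answer: 83133/400000

Derivation:
Computing P^5 by repeated multiplication:
P^1 =
  P: [3/10, 3/10, 1/5, 1/5]
  Q: [1/5, 3/20, 3/5, 1/20]
  R: [3/20, 3/10, 1/20, 1/2]
  S: [1/5, 1/20, 1/4, 1/2]
P^2 =
  P: [11/50, 41/200, 3/10, 11/40]
  Q: [19/100, 53/200, 69/400, 149/400]
  R: [17/80, 13/100, 27/80, 8/25]
  S: [83/400, 67/400, 83/400, 167/400]
P^3 =
  P: [207/1000, 401/2000, 1003/4000, 1367/4000]
  Q: [1683/8000, 1337/8000, 239/800, 259/800]
  R: [327/1600, 401/2000, 1739/8000, 1511/4000]
  S: [1683/8000, 341/2000, 1027/4000, 2899/8000]
P^4 =
  P: [16653/80000, 14759/80000, 10387/40000, 13907/40000]
  Q: [2061/10000, 31039/160000, 9529/40000, 57869/160000]
  R: [33531/160000, 14039/80000, 42637/160000, 27877/80000]
  S: [1041/5000, 29413/160000, 39649/160000, 28813/80000]
P^5 =
  P: [83133/400000, 296653/1600000, 100891/400000, 567251/1600000]
  Q: [166959/800000, 288769/1600000, 831833/3200000, 1122793/3200000]
  R: [26577/128000, 149249/800000, 792467/3200000, 4477/12500]
  S: [26679/128000, 583631/3200000, 813983/3200000, 1135411/3200000]

(P^5)[P -> P] = 83133/400000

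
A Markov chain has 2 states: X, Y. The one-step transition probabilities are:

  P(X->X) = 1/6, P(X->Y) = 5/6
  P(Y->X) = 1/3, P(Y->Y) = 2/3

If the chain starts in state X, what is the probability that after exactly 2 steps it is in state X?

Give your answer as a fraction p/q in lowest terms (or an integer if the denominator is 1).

Answer: 11/36

Derivation:
Computing P^2 by repeated multiplication:
P^1 =
  X: [1/6, 5/6]
  Y: [1/3, 2/3]
P^2 =
  X: [11/36, 25/36]
  Y: [5/18, 13/18]

(P^2)[X -> X] = 11/36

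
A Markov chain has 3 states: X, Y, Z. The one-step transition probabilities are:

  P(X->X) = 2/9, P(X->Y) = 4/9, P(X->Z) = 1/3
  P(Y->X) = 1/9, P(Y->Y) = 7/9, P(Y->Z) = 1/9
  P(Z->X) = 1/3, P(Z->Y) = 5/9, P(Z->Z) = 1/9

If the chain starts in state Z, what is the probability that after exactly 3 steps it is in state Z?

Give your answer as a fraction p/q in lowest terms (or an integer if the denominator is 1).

Answer: 109/729

Derivation:
Computing P^3 by repeated multiplication:
P^1 =
  X: [2/9, 4/9, 1/3]
  Y: [1/9, 7/9, 1/9]
  Z: [1/3, 5/9, 1/9]
P^2 =
  X: [17/81, 17/27, 13/81]
  Y: [4/27, 58/81, 11/81]
  Z: [14/81, 52/81, 5/27]
P^3 =
  X: [124/729, 490/729, 115/729]
  Y: [115/729, 509/729, 35/243]
  Z: [125/729, 55/81, 109/729]

(P^3)[Z -> Z] = 109/729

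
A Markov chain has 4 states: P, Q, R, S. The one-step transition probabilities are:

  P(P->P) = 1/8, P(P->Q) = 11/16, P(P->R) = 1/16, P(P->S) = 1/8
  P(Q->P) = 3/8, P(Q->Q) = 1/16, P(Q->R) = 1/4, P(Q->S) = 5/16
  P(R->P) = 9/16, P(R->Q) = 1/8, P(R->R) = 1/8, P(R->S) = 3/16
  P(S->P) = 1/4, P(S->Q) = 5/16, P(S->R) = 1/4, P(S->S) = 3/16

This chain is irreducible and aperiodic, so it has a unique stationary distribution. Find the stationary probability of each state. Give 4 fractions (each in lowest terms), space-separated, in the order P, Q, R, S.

The stationary distribution satisfies pi = pi * P, i.e.:
  pi_P = 1/8*pi_P + 3/8*pi_Q + 9/16*pi_R + 1/4*pi_S
  pi_Q = 11/16*pi_P + 1/16*pi_Q + 1/8*pi_R + 5/16*pi_S
  pi_R = 1/16*pi_P + 1/4*pi_Q + 1/8*pi_R + 1/4*pi_S
  pi_S = 1/8*pi_P + 5/16*pi_Q + 3/16*pi_R + 3/16*pi_S
with normalization: pi_P + pi_Q + pi_R + pi_S = 1.

Using the first 3 balance equations plus normalization, the linear system A*pi = b is:
  [-7/8, 3/8, 9/16, 1/4] . pi = 0
  [11/16, -15/16, 1/8, 5/16] . pi = 0
  [1/16, 1/4, -7/8, 1/4] . pi = 0
  [1, 1, 1, 1] . pi = 1

Solving yields:
  pi_P = 998/3273
  pi_Q = 689/2182
  pi_R = 187/1091
  pi_S = 1361/6546

Verification (pi * P):
  998/3273*1/8 + 689/2182*3/8 + 187/1091*9/16 + 1361/6546*1/4 = 998/3273 = pi_P  (ok)
  998/3273*11/16 + 689/2182*1/16 + 187/1091*1/8 + 1361/6546*5/16 = 689/2182 = pi_Q  (ok)
  998/3273*1/16 + 689/2182*1/4 + 187/1091*1/8 + 1361/6546*1/4 = 187/1091 = pi_R  (ok)
  998/3273*1/8 + 689/2182*5/16 + 187/1091*3/16 + 1361/6546*3/16 = 1361/6546 = pi_S  (ok)

Answer: 998/3273 689/2182 187/1091 1361/6546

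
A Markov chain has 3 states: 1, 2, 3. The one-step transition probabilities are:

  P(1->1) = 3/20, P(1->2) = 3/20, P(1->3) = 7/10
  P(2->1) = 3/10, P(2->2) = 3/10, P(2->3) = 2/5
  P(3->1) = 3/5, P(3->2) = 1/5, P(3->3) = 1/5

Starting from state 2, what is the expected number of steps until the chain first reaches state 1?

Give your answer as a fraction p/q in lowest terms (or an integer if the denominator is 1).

Answer: 5/2

Derivation:
Let h_i = expected steps to first reach 1 from state i.
Boundary: h_1 = 0.
First-step equations for the other states:
  h_2 = 1 + 3/10*h_1 + 3/10*h_2 + 2/5*h_3
  h_3 = 1 + 3/5*h_1 + 1/5*h_2 + 1/5*h_3

Substituting h_1 = 0 and rearranging gives the linear system (I - Q) h = 1:
  [7/10, -2/5] . (h_2, h_3) = 1
  [-1/5, 4/5] . (h_2, h_3) = 1

Solving yields:
  h_2 = 5/2
  h_3 = 15/8

Starting state is 2, so the expected hitting time is h_2 = 5/2.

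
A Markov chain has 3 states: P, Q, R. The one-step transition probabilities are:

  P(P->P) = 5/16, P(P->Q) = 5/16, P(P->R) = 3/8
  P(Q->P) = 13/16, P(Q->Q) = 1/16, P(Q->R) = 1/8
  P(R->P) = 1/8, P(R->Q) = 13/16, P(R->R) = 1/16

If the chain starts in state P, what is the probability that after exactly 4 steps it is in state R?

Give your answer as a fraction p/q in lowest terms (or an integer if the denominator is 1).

Computing P^4 by repeated multiplication:
P^1 =
  P: [5/16, 5/16, 3/8]
  Q: [13/16, 1/16, 1/8]
  R: [1/8, 13/16, 1/16]
P^2 =
  P: [51/128, 27/64, 23/128]
  Q: [41/128, 23/64, 41/128]
  R: [181/256, 9/64, 39/256]
P^3 =
  P: [1003/2048, 19/64, 437/2048]
  Q: [885/2048, 49/128, 379/2048]
  R: [1451/4096, 181/512, 1197/4096]
P^4 =
  P: [13793/32768, 1413/4096, 7671/32768]
  Q: [15375/32768, 1267/4096, 7257/32768]
  R: [28473/65536, 3033/8192, 12799/65536]

(P^4)[P -> R] = 7671/32768

Answer: 7671/32768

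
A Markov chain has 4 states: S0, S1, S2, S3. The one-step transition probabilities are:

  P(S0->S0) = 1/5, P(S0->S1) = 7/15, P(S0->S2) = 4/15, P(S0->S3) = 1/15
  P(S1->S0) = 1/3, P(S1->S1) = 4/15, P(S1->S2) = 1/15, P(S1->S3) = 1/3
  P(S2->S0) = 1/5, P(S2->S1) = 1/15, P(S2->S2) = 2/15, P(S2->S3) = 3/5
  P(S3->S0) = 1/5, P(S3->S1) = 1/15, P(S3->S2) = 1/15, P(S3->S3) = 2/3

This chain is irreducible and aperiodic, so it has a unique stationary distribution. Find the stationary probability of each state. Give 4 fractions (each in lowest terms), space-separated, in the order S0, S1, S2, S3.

The stationary distribution satisfies pi = pi * P, i.e.:
  pi_S0 = 1/5*pi_S0 + 1/3*pi_S1 + 1/5*pi_S2 + 1/5*pi_S3
  pi_S1 = 7/15*pi_S0 + 4/15*pi_S1 + 1/15*pi_S2 + 1/15*pi_S3
  pi_S2 = 4/15*pi_S0 + 1/15*pi_S1 + 2/15*pi_S2 + 1/15*pi_S3
  pi_S3 = 1/15*pi_S0 + 1/3*pi_S1 + 3/5*pi_S2 + 2/3*pi_S3
with normalization: pi_S0 + pi_S1 + pi_S2 + pi_S3 = 1.

Using the first 3 balance equations plus normalization, the linear system A*pi = b is:
  [-4/5, 1/3, 1/5, 1/5] . pi = 0
  [7/15, -11/15, 1/15, 1/15] . pi = 0
  [4/15, 1/15, -13/15, 1/15] . pi = 0
  [1, 1, 1, 1] . pi = 1

Solving yields:
  pi_S0 = 19/84
  pi_S1 = 11/56
  pi_S2 = 47/392
  pi_S3 = 269/588

Verification (pi * P):
  19/84*1/5 + 11/56*1/3 + 47/392*1/5 + 269/588*1/5 = 19/84 = pi_S0  (ok)
  19/84*7/15 + 11/56*4/15 + 47/392*1/15 + 269/588*1/15 = 11/56 = pi_S1  (ok)
  19/84*4/15 + 11/56*1/15 + 47/392*2/15 + 269/588*1/15 = 47/392 = pi_S2  (ok)
  19/84*1/15 + 11/56*1/3 + 47/392*3/5 + 269/588*2/3 = 269/588 = pi_S3  (ok)

Answer: 19/84 11/56 47/392 269/588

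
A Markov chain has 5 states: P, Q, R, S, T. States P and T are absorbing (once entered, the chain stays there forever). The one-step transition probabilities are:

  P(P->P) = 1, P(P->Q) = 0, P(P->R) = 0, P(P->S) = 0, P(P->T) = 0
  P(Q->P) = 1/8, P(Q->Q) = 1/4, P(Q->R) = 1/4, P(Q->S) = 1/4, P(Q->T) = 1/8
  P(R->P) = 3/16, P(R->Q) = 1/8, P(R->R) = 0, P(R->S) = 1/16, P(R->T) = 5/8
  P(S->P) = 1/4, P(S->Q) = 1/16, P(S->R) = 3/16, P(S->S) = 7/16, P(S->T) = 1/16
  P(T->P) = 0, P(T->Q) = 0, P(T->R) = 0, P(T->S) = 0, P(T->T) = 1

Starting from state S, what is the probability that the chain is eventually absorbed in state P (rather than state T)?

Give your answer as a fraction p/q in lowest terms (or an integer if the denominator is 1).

Let a_i = P(absorbed in P | start in state i).
Boundary conditions: a_P = 1, a_T = 0.
For each transient state i, a_i = sum_j P(i->j) * a_j:
  a_Q = 1/8*a_P + 1/4*a_Q + 1/4*a_R + 1/4*a_S + 1/8*a_T
  a_R = 3/16*a_P + 1/8*a_Q + 0*a_R + 1/16*a_S + 5/8*a_T
  a_S = 1/4*a_P + 1/16*a_Q + 3/16*a_R + 7/16*a_S + 1/16*a_T

Substituting a_P = 1 and a_T = 0, rearrange to (I - Q) a = r where r[i] = P(i -> P):
  [3/4, -1/4, -1/4] . (a_Q, a_R, a_S) = 1/8
  [-1/8, 1, -1/16] . (a_Q, a_R, a_S) = 3/16
  [-1/16, -3/16, 9/16] . (a_Q, a_R, a_S) = 1/4

Solving yields:
  a_Q = 349/764
  a_R = 215/764
  a_S = 225/382

Starting state is S, so the absorption probability is a_S = 225/382.

Answer: 225/382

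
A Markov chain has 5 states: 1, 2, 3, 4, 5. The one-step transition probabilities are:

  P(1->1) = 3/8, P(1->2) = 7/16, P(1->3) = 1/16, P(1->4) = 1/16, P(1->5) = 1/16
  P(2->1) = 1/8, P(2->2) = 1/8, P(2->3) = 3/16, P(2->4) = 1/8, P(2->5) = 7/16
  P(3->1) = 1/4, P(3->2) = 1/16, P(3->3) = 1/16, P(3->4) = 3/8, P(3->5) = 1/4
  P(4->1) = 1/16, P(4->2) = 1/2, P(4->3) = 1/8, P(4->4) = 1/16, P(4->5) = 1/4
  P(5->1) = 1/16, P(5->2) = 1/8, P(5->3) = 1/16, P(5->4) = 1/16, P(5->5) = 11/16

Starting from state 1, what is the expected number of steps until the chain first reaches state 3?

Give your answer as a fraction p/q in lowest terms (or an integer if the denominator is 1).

Answer: 1670/161

Derivation:
Let h_i = expected steps to first reach 3 from state i.
Boundary: h_3 = 0.
First-step equations for the other states:
  h_1 = 1 + 3/8*h_1 + 7/16*h_2 + 1/16*h_3 + 1/16*h_4 + 1/16*h_5
  h_2 = 1 + 1/8*h_1 + 1/8*h_2 + 3/16*h_3 + 1/8*h_4 + 7/16*h_5
  h_4 = 1 + 1/16*h_1 + 1/2*h_2 + 1/8*h_3 + 1/16*h_4 + 1/4*h_5
  h_5 = 1 + 1/16*h_1 + 1/8*h_2 + 1/16*h_3 + 1/16*h_4 + 11/16*h_5

Substituting h_3 = 0 and rearranging gives the linear system (I - Q) h = 1:
  [5/8, -7/16, -1/16, -1/16] . (h_1, h_2, h_4, h_5) = 1
  [-1/8, 7/8, -1/8, -7/16] . (h_1, h_2, h_4, h_5) = 1
  [-1/16, -1/2, 15/16, -1/4] . (h_1, h_2, h_4, h_5) = 1
  [-1/16, -1/8, -1/16, 5/16] . (h_1, h_2, h_4, h_5) = 1

Solving yields:
  h_1 = 1670/161
  h_2 = 1538/161
  h_4 = 1578/161
  h_5 = 1780/161

Starting state is 1, so the expected hitting time is h_1 = 1670/161.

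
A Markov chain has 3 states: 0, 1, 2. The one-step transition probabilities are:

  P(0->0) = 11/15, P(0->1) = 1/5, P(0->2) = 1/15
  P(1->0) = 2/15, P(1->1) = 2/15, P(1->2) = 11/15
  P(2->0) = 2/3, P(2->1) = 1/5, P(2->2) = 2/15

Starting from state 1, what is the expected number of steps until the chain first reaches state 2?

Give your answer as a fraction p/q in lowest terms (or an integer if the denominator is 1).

Let h_i = expected steps to first reach 2 from state i.
Boundary: h_2 = 0.
First-step equations for the other states:
  h_0 = 1 + 11/15*h_0 + 1/5*h_1 + 1/15*h_2
  h_1 = 1 + 2/15*h_0 + 2/15*h_1 + 11/15*h_2

Substituting h_2 = 0 and rearranging gives the linear system (I - Q) h = 1:
  [4/15, -1/5] . (h_0, h_1) = 1
  [-2/15, 13/15] . (h_0, h_1) = 1

Solving yields:
  h_0 = 120/23
  h_1 = 45/23

Starting state is 1, so the expected hitting time is h_1 = 45/23.

Answer: 45/23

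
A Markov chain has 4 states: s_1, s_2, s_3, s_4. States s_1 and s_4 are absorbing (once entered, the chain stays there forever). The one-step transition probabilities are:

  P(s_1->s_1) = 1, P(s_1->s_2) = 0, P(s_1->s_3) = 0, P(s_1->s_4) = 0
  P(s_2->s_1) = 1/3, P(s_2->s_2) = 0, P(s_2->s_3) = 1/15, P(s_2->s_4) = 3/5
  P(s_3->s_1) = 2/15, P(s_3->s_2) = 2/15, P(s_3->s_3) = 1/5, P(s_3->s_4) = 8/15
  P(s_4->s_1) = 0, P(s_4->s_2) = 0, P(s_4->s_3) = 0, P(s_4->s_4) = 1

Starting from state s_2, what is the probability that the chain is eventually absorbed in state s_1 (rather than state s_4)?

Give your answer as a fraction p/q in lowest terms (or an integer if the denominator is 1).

Answer: 31/89

Derivation:
Let a_i = P(absorbed in s_1 | start in state i).
Boundary conditions: a_s_1 = 1, a_s_4 = 0.
For each transient state i, a_i = sum_j P(i->j) * a_j:
  a_s_2 = 1/3*a_s_1 + 0*a_s_2 + 1/15*a_s_3 + 3/5*a_s_4
  a_s_3 = 2/15*a_s_1 + 2/15*a_s_2 + 1/5*a_s_3 + 8/15*a_s_4

Substituting a_s_1 = 1 and a_s_4 = 0, rearrange to (I - Q) a = r where r[i] = P(i -> s_1):
  [1, -1/15] . (a_s_2, a_s_3) = 1/3
  [-2/15, 4/5] . (a_s_2, a_s_3) = 2/15

Solving yields:
  a_s_2 = 31/89
  a_s_3 = 20/89

Starting state is s_2, so the absorption probability is a_s_2 = 31/89.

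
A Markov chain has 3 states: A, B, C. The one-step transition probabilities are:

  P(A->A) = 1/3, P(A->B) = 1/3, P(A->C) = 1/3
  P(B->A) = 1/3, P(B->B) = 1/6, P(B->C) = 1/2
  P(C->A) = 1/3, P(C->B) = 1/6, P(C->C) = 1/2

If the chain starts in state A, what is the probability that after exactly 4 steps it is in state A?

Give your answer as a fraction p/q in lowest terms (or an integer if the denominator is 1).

Computing P^4 by repeated multiplication:
P^1 =
  A: [1/3, 1/3, 1/3]
  B: [1/3, 1/6, 1/2]
  C: [1/3, 1/6, 1/2]
P^2 =
  A: [1/3, 2/9, 4/9]
  B: [1/3, 2/9, 4/9]
  C: [1/3, 2/9, 4/9]
P^3 =
  A: [1/3, 2/9, 4/9]
  B: [1/3, 2/9, 4/9]
  C: [1/3, 2/9, 4/9]
P^4 =
  A: [1/3, 2/9, 4/9]
  B: [1/3, 2/9, 4/9]
  C: [1/3, 2/9, 4/9]

(P^4)[A -> A] = 1/3

Answer: 1/3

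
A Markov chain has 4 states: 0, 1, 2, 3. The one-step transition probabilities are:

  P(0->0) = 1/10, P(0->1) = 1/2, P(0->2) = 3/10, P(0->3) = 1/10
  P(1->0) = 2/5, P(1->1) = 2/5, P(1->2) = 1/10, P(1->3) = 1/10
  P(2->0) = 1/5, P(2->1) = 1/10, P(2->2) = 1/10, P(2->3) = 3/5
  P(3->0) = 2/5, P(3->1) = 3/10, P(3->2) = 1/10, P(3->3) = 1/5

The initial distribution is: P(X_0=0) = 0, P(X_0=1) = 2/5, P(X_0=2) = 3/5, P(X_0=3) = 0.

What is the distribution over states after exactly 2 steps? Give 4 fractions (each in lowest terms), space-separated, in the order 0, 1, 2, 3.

Propagating the distribution step by step (d_{t+1} = d_t * P):
d_0 = (0=0, 1=2/5, 2=3/5, 3=0)
  d_1[0] = 0*1/10 + 2/5*2/5 + 3/5*1/5 + 0*2/5 = 7/25
  d_1[1] = 0*1/2 + 2/5*2/5 + 3/5*1/10 + 0*3/10 = 11/50
  d_1[2] = 0*3/10 + 2/5*1/10 + 3/5*1/10 + 0*1/10 = 1/10
  d_1[3] = 0*1/10 + 2/5*1/10 + 3/5*3/5 + 0*1/5 = 2/5
d_1 = (0=7/25, 1=11/50, 2=1/10, 3=2/5)
  d_2[0] = 7/25*1/10 + 11/50*2/5 + 1/10*1/5 + 2/5*2/5 = 37/125
  d_2[1] = 7/25*1/2 + 11/50*2/5 + 1/10*1/10 + 2/5*3/10 = 179/500
  d_2[2] = 7/25*3/10 + 11/50*1/10 + 1/10*1/10 + 2/5*1/10 = 39/250
  d_2[3] = 7/25*1/10 + 11/50*1/10 + 1/10*3/5 + 2/5*1/5 = 19/100
d_2 = (0=37/125, 1=179/500, 2=39/250, 3=19/100)

Answer: 37/125 179/500 39/250 19/100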